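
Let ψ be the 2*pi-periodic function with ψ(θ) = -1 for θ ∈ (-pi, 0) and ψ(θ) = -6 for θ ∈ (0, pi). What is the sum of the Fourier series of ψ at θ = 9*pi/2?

θ = 9*pi/2 differs from θ = pi/2 by 2 full period(s), and the series is 2*pi-periodic.
ψ is continuous at θ = pi/2 with value -6, so the series converges to -6 there.

-6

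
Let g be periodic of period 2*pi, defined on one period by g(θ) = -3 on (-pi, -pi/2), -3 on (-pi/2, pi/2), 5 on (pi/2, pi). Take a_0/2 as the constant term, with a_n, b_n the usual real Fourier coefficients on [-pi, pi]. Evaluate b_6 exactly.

b_6 = 1/pi ∫_{-pi}^{pi} g(θ) sin(6*θ) dθ.
Split the integral at the breakpoints.
Directly, an antiderivative of (-3) sin(6*θ) is cos(6*θ)/2; evaluating from -pi to -pi/2: ∫_{-pi}^{-pi/2} (-3) sin(6*θ) dθ = (-1/2) - (1/2) = -1.
Directly, an antiderivative of (-3) sin(6*θ) is cos(6*θ)/2; evaluating from -pi/2 to pi/2: ∫_{-pi/2}^{pi/2} (-3) sin(6*θ) dθ = (-1/2) - (-1/2) = 0.
Directly, an antiderivative of (5) sin(6*θ) is -5*cos(6*θ)/6; evaluating from pi/2 to pi: ∫_{pi/2}^{pi} (5) sin(6*θ) dθ = (-5/6) - (5/6) = -5/3.
Summing the pieces and multiplying by (1/pi) gives b_6 = -8/(3*pi).

-8/(3*pi)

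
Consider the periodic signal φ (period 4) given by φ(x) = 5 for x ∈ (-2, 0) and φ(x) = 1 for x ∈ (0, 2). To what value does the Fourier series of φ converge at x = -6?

x = -6 differs from x = -2 by -1 full period(s), and the series is 4-periodic.
At x = -2 the one-sided limits are φ(-2^-) = 1 and φ(-2^+) = 5.
By Dirichlet's theorem the series converges to their average, [(1) + (5)]/2 = 3.

3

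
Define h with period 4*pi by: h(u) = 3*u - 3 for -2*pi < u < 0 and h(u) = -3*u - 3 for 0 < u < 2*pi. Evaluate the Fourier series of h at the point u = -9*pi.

u = -9*pi differs from u = -pi by -2 full period(s), and the series is 4*pi-periodic.
h is continuous at u = -pi with value -3*pi - 3, so the series converges to -3*pi - 3 there.

-3*pi - 3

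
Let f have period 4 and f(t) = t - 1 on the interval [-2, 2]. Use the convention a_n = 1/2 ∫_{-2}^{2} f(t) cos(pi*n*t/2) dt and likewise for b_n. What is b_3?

b_3 = 1/2 ∫_{-2}^{2} f(t) sin(3*pi*t/2) dt.
Integrating by parts (boundary term plus one more integral), an antiderivative of (t - 1) sin(3*pi*t/2) is -2*t*cos(3*pi*t/2)/(3*pi) + 4*sin(3*pi*t/2)/(9*pi**2) + 2*cos(3*pi*t/2)/(3*pi); evaluating from -2 to 2: ∫_{-2}^{2} (t - 1) sin(3*pi*t/2) dt = (2/(3*pi)) - (-2/pi) = 8/(3*pi).
Hence b_3 = (1/2)·(8/(3*pi)) = 4/(3*pi).

4/(3*pi)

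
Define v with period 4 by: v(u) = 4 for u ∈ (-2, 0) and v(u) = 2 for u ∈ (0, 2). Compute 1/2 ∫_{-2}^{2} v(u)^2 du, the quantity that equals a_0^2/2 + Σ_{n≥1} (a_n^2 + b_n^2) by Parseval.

20

1/2 ∫_{-2}^{2} v(u)^2 du = 1/2 · (40) = 20.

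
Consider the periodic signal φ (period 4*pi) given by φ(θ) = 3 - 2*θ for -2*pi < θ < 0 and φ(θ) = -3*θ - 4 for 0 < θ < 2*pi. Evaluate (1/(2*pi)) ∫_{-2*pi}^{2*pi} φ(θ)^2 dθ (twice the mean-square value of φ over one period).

25 + 36*pi + 52*pi**2/3

(1/(2*pi)) ∫_{-2*pi}^{2*pi} φ(θ)^2 dθ = (1/(2*pi)) · (2*pi*(75 + 108*pi + 52*pi**2)/3) = 25 + 36*pi + 52*pi**2/3.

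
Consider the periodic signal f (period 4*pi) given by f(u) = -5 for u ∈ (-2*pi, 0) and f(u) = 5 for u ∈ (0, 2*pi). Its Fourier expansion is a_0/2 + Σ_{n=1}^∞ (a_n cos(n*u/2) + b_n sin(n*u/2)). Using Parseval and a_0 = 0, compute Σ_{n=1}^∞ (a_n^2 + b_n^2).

Parseval: a_0^2/2 + Σ_{n≥1} (a_n^2+b_n^2) = (1/(2*pi)) ∫_{-2*pi}^{2*pi} f(u)^2 du = 50.
Subtract a_0^2/2 = 0: Σ (a_n^2+b_n^2) = 50.

50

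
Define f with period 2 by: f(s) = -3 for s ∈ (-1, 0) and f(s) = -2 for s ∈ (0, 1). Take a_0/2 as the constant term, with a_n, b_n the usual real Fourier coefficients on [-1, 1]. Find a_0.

a_0 = ∫_{-1}^{1} f(s) ds = -5.

-5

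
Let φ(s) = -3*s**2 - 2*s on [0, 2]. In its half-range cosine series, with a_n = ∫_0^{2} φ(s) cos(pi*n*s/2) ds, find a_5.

a_5 = ∫_0^{2} (-3*s**2 - 2*s) cos(5*pi*s/2) ds.
Integrating by parts twice (tabular method), an antiderivative of (-3*s**2 - 2*s) cos(5*pi*s/2) is -6*s**2*sin(5*pi*s/2)/(5*pi) - 4*s*sin(5*pi*s/2)/(5*pi) - 24*s*cos(5*pi*s/2)/(25*pi**2) + 48*sin(5*pi*s/2)/(125*pi**3) - 8*cos(5*pi*s/2)/(25*pi**2); evaluating from 0 to 2: ∫_{0}^{2} (-3*s**2 - 2*s) cos(5*pi*s/2) ds = (56/(25*pi**2)) - (-8/(25*pi**2)) = 64/(25*pi**2).
Hence a_5 = 64/(25*pi**2).

64/(25*pi**2)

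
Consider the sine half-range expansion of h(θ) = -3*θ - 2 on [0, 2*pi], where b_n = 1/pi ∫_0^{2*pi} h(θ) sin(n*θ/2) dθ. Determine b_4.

b_4 = 1/pi ∫_0^{2*pi} (-3*θ - 2) sin(2*θ) dθ.
Integrating by parts (boundary term plus one more integral), an antiderivative of (-3*θ - 2) sin(2*θ) is 3*θ*cos(2*θ)/2 - 3*sin(2*θ)/4 + cos(2*θ); evaluating from 0 to 2*pi: ∫_{0}^{2*pi} (-3*θ - 2) sin(2*θ) dθ = (1 + 3*pi) - (1) = 3*pi.
Hence b_4 = (1/pi)·(3*pi) = 3.

3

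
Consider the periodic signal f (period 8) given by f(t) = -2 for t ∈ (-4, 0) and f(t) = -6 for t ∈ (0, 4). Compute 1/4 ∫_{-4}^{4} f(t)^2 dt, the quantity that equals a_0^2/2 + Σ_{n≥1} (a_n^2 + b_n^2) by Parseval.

40

1/4 ∫_{-4}^{4} f(t)^2 dt = 1/4 · (160) = 40.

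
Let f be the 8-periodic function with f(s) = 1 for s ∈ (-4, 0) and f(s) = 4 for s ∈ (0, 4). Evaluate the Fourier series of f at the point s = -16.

5/2

s = -16 differs from s = 0 by -2 full period(s), and the series is 8-periodic.
At s = 0 the one-sided limits are f(0^-) = 1 and f(0^+) = 4.
By Dirichlet's theorem the series converges to their average, [(1) + (4)]/2 = 5/2.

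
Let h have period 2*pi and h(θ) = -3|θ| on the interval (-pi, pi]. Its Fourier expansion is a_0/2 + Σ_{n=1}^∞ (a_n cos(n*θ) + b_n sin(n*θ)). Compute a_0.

a_0 = 1/pi ∫_{-pi}^{pi} h(θ) dθ = 1/pi · (-3*pi**2) = -3*pi.

-3*pi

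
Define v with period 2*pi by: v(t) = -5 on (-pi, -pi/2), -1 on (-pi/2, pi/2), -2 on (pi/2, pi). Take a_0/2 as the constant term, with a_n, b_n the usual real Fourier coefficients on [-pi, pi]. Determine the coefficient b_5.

3/(5*pi)

b_5 = 1/pi ∫_{-pi}^{pi} v(t) sin(5*t) dt.
Split the integral at the breakpoints.
Directly, an antiderivative of (-5) sin(5*t) is cos(5*t); evaluating from -pi to -pi/2: ∫_{-pi}^{-pi/2} (-5) sin(5*t) dt = (0) - (-1) = 1.
Directly, an antiderivative of (-1) sin(5*t) is cos(5*t)/5; evaluating from -pi/2 to pi/2: ∫_{-pi/2}^{pi/2} (-1) sin(5*t) dt = (0) - (0) = 0.
Directly, an antiderivative of (-2) sin(5*t) is 2*cos(5*t)/5; evaluating from pi/2 to pi: ∫_{pi/2}^{pi} (-2) sin(5*t) dt = (-2/5) - (0) = -2/5.
Summing the pieces and multiplying by (1/pi) gives b_5 = 3/(5*pi).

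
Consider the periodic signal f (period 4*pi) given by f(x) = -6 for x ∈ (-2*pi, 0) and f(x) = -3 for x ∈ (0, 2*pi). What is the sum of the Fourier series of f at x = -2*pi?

-9/2

At x = -2*pi the one-sided limits are f(-2*pi^-) = -3 and f(-2*pi^+) = -6.
By Dirichlet's theorem the series converges to their average, [(-3) + (-6)]/2 = -9/2.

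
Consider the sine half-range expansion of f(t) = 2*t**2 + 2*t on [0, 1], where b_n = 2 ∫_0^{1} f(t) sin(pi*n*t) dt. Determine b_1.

b_1 = 2 ∫_0^{1} (2*t**2 + 2*t) sin(pi*t) dt.
Integrating by parts twice (tabular method), an antiderivative of (2*t**2 + 2*t) sin(pi*t) is -2*t**2*cos(pi*t)/pi + 4*t*sin(pi*t)/pi**2 - 2*t*cos(pi*t)/pi + 2*sin(pi*t)/pi**2 + 4*cos(pi*t)/pi**3; evaluating from 0 to 1: ∫_{0}^{1} (2*t**2 + 2*t) sin(pi*t) dt = (-4/pi**3 + 4/pi) - (4/pi**3) = -8/pi**3 + 4/pi.
Hence b_1 = 2·(-8/pi**3 + 4/pi) = -16/pi**3 + 8/pi.

-16/pi**3 + 8/pi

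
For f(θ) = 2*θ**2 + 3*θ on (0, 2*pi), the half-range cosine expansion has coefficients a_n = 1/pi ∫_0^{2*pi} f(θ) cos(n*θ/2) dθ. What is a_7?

8*(-4*pi - 3)/(49*pi)

a_7 = 1/pi ∫_0^{2*pi} (2*θ**2 + 3*θ) cos(7*θ/2) dθ.
Integrating by parts twice (tabular method), an antiderivative of (2*θ**2 + 3*θ) cos(7*θ/2) is 4*θ**2*sin(7*θ/2)/7 + 6*θ*sin(7*θ/2)/7 + 16*θ*cos(7*θ/2)/49 - 32*sin(7*θ/2)/343 + 12*cos(7*θ/2)/49; evaluating from 0 to 2*pi: ∫_{0}^{2*pi} (2*θ**2 + 3*θ) cos(7*θ/2) dθ = (-32*pi/49 - 12/49) - (12/49) = -32*pi/49 - 24/49.
Hence a_7 = (1/pi)·(-32*pi/49 - 24/49) = 8*(-4*pi - 3)/(49*pi).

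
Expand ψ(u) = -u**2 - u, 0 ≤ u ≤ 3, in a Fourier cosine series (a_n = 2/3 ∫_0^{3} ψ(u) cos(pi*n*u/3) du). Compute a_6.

-1/pi**2

a_6 = 2/3 ∫_0^{3} (-u**2 - u) cos(2*pi*u) du.
Integrating by parts twice (tabular method), an antiderivative of (-u**2 - u) cos(2*pi*u) is -u**2*sin(2*pi*u)/(2*pi) - u*sin(2*pi*u)/(2*pi) - u*cos(2*pi*u)/(2*pi**2) + sin(2*pi*u)/(4*pi**3) - cos(2*pi*u)/(4*pi**2); evaluating from 0 to 3: ∫_{0}^{3} (-u**2 - u) cos(2*pi*u) du = (-7/(4*pi**2)) - (-1/(4*pi**2)) = -3/(2*pi**2).
Hence a_6 = (2/3)·(-3/(2*pi**2)) = -1/pi**2.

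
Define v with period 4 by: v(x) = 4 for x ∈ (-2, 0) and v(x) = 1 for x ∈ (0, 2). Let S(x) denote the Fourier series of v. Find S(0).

At x = 0 the one-sided limits are v(0^-) = 4 and v(0^+) = 1.
By Dirichlet's theorem the series converges to their average, [(4) + (1)]/2 = 5/2.

5/2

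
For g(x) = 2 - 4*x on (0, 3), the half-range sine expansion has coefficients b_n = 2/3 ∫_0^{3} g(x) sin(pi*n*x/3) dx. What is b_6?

4/pi

b_6 = 2/3 ∫_0^{3} (2 - 4*x) sin(2*pi*x) dx.
Integrating by parts (boundary term plus one more integral), an antiderivative of (2 - 4*x) sin(2*pi*x) is 2*x*cos(2*pi*x)/pi - sin(2*pi*x)/pi**2 - cos(2*pi*x)/pi; evaluating from 0 to 3: ∫_{0}^{3} (2 - 4*x) sin(2*pi*x) dx = (5/pi) - (-1/pi) = 6/pi.
Hence b_6 = (2/3)·(6/pi) = 4/pi.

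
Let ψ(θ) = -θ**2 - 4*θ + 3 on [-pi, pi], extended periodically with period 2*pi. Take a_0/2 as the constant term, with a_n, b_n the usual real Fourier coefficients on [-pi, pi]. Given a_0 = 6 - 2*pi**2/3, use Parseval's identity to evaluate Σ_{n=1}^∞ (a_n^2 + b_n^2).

8*pi**2*(pi**2 + 60)/45

Parseval: a_0^2/2 + Σ_{n≥1} (a_n^2+b_n^2) = 1/pi ∫_{-pi}^{pi} ψ(θ)^2 dθ = 18 + 2*pi**4/5 + 20*pi**2/3.
Subtract a_0^2/2 = 2*(9 - pi**2)**2/9: Σ (a_n^2+b_n^2) = 8*pi**2*(pi**2 + 60)/45.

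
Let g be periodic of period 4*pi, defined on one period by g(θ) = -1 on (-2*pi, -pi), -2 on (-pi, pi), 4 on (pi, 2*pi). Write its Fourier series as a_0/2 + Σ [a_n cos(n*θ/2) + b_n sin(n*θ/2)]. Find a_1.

a_1 = (1/(2*pi)) ∫_{-2*pi}^{2*pi} g(θ) cos(θ/2) dθ.
Split the integral at the breakpoints.
Directly, an antiderivative of (-1) cos(θ/2) is -2*sin(θ/2); evaluating from -2*pi to -pi: ∫_{-2*pi}^{-pi} (-1) cos(θ/2) dθ = (2) - (0) = 2.
Directly, an antiderivative of (-2) cos(θ/2) is -4*sin(θ/2); evaluating from -pi to pi: ∫_{-pi}^{pi} (-2) cos(θ/2) dθ = (-4) - (4) = -8.
Directly, an antiderivative of (4) cos(θ/2) is 8*sin(θ/2); evaluating from pi to 2*pi: ∫_{pi}^{2*pi} (4) cos(θ/2) dθ = (0) - (8) = -8.
Summing the pieces and multiplying by (1/(2*pi)) gives a_1 = -7/pi.

-7/pi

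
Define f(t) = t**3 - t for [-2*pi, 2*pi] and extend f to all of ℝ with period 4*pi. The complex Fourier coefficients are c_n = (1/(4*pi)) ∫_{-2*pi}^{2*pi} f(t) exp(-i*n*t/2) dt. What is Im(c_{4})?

Since f is real-valued, Im(c_{4}) = -(1/(4*pi)) ∫_{-2*pi}^{2*pi} f(t) sin(2*t) dt = -b_{4}/2.
f is odd and sin(2*t) is odd, so the integrand is even: ∫_{-2*pi}^{2*pi} f(t) sin(2*t) dt = 2∫_0^{2*pi} f(t) sin(2*t) dt.
Integrating by parts three times (tabular method), an antiderivative of (t**3 - t) sin(2*t) is -t**3*cos(2*t)/2 + 3*t**2*sin(2*t)/4 + 5*t*cos(2*t)/4 - 5*sin(2*t)/8; evaluating from 0 to 2*pi: ∫_{0}^{2*pi} (t**3 - t) sin(2*t) dt = (pi*(5 - 8*pi**2)/2) - (0) = pi*(5 - 8*pi**2)/2.
So ∫_{-2*pi}^{2*pi} f(t) sin(2*t) dt = pi*(5 - 8*pi**2).
Hence Im(c_{4}) = (-1/(4*pi))·(pi*(5 - 8*pi**2)) = -5/4 + 2*pi**2.

-5/4 + 2*pi**2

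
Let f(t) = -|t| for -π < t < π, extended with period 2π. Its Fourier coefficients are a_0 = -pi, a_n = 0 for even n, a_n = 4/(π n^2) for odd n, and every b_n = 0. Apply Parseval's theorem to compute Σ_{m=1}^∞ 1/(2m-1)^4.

pi**4/96

Parseval: a_0^2/2 + Σ a_n^2 = (1/π) ∫_{-π}^{π} f(t)^2 dt = 2*pi**2/3.
Subtract a_0^2/2 = pi**2/2: Σ a_n^2 = pi**2/6.
Only odd n contribute, with a_n^2 = 16/(π^2 n^4), so Σ_{m≥1} 1/(2m-1)^4 = π^2·(pi**2/6)/16 = pi**4/96.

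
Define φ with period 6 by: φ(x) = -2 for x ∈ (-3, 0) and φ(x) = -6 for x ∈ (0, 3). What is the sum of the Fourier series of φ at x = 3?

At x = 3 the one-sided limits are φ(3^-) = -6 and φ(3^+) = -2.
By Dirichlet's theorem the series converges to their average, [(-6) + (-2)]/2 = -4.

-4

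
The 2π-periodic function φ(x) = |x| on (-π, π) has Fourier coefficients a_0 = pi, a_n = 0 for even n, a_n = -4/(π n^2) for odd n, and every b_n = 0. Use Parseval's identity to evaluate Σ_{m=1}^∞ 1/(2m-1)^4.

pi**4/96

Parseval: a_0^2/2 + Σ a_n^2 = (1/π) ∫_{-π}^{π} φ(x)^2 dx = 2*pi**2/3.
Subtract a_0^2/2 = pi**2/2: Σ a_n^2 = pi**2/6.
Only odd n contribute, with a_n^2 = 16/(π^2 n^4), so Σ_{m≥1} 1/(2m-1)^4 = π^2·(pi**2/6)/16 = pi**4/96.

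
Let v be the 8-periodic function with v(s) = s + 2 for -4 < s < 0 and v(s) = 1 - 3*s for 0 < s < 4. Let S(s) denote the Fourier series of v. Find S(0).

At s = 0 the one-sided limits are v(0^-) = 2 and v(0^+) = 1.
By Dirichlet's theorem the series converges to their average, [(2) + (1)]/2 = 3/2.

3/2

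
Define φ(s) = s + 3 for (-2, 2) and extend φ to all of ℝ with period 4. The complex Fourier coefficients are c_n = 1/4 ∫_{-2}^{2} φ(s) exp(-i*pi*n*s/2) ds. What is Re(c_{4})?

0

Since φ is real-valued, Re(c_{4}) = 1/4 ∫_{-2}^{2} φ(s) cos(2*pi*s) ds = a_{4}/2.
Integrating by parts (boundary term plus one more integral), an antiderivative of (s + 3) cos(2*pi*s) is s*sin(2*pi*s)/(2*pi) + 3*sin(2*pi*s)/(2*pi) + cos(2*pi*s)/(4*pi**2); evaluating from -2 to 2: ∫_{-2}^{2} (s + 3) cos(2*pi*s) ds = (1/(4*pi**2)) - (1/(4*pi**2)) = 0.
Hence Re(c_{4}) = (1/4)·(0) = 0.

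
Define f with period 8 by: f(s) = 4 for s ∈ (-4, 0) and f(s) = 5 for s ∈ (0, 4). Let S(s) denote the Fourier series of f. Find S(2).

f is continuous at s = 2 with value 5, so the series converges to 5 there.

5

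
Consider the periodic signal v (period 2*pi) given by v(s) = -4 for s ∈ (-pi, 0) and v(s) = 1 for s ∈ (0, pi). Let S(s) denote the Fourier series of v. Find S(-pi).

-3/2

s = -pi differs from s = pi by -1 full period(s), and the series is 2*pi-periodic.
At s = pi the one-sided limits are v(pi^-) = 1 and v(pi^+) = -4.
By Dirichlet's theorem the series converges to their average, [(1) + (-4)]/2 = -3/2.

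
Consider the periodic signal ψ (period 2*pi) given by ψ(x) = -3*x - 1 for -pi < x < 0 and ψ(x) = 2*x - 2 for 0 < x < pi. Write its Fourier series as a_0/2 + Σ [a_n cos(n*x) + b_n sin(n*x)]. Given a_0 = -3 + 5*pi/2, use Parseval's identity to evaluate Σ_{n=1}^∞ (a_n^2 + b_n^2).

Parseval: a_0^2/2 + Σ_{n≥1} (a_n^2+b_n^2) = 1/pi ∫_{-pi}^{pi} ψ(x)^2 dx = -7*pi + 5 + 13*pi**2/3.
Subtract a_0^2/2 = (6 - 5*pi)**2/8: Σ (a_n^2+b_n^2) = 1/2 + pi/2 + 29*pi**2/24.

1/2 + pi/2 + 29*pi**2/24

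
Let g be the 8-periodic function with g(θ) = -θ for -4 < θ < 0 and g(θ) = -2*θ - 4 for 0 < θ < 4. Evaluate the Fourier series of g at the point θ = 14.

θ = 14 differs from θ = -2 by 2 full period(s), and the series is 8-periodic.
g is continuous at θ = -2 with value 2, so the series converges to 2 there.

2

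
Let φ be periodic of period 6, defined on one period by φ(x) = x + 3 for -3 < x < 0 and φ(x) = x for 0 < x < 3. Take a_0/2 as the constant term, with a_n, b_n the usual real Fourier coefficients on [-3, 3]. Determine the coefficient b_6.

-1/pi

b_6 = 1/3 ∫_{-3}^{3} φ(x) sin(2*pi*x) dx.
Split the integral at the breakpoints.
Integrating by parts (boundary term plus one more integral), an antiderivative of (x + 3) sin(2*pi*x) is -x*cos(2*pi*x)/(2*pi) + sin(2*pi*x)/(4*pi**2) - 3*cos(2*pi*x)/(2*pi); evaluating from -3 to 0: ∫_{-3}^{0} (x + 3) sin(2*pi*x) dx = (-3/(2*pi)) - (0) = -3/(2*pi).
Integrating by parts (boundary term plus one more integral), an antiderivative of (x) sin(2*pi*x) is -x*cos(2*pi*x)/(2*pi) + sin(2*pi*x)/(4*pi**2); evaluating from 0 to 3: ∫_{0}^{3} (x) sin(2*pi*x) dx = (-3/(2*pi)) - (0) = -3/(2*pi).
Summing the pieces and multiplying by (1/3) gives b_6 = -1/pi.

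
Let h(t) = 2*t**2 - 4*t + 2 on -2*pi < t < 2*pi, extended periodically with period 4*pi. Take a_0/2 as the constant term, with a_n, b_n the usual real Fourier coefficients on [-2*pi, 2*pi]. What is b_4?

4

b_4 = (1/(2*pi)) ∫_{-2*pi}^{2*pi} h(t) sin(2*t) dt.
Integrating by parts twice (tabular method), an antiderivative of (2*t**2 - 4*t + 2) sin(2*t) is -t**2*cos(2*t) + t*sin(2*t) + 2*t*cos(2*t) - sin(2*t) - cos(2*t)/2; evaluating from -2*pi to 2*pi: ∫_{-2*pi}^{2*pi} (2*t**2 - 4*t + 2) sin(2*t) dt = (-4*pi**2 - 1/2 + 4*pi) - (-4*pi**2 - 4*pi - 1/2) = 8*pi.
Hence b_4 = (1/(2*pi))·(8*pi) = 4.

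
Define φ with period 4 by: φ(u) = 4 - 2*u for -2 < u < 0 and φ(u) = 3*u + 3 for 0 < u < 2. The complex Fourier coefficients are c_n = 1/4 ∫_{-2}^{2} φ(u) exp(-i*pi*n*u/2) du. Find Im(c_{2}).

1/(2*pi)

Since φ is real-valued, Im(c_{2}) = -1/4 ∫_{-2}^{2} φ(u) sin(pi*u) du = -b_{2}/2.
Split the integral at the breakpoints.
Integrating by parts (boundary term plus one more integral), an antiderivative of (4 - 2*u) sin(pi*u) is 2*u*cos(pi*u)/pi - 2*sin(pi*u)/pi**2 - 4*cos(pi*u)/pi; evaluating from -2 to 0: ∫_{-2}^{0} (4 - 2*u) sin(pi*u) du = (-4/pi) - (-8/pi) = 4/pi.
Integrating by parts (boundary term plus one more integral), an antiderivative of (3*u + 3) sin(pi*u) is -3*u*cos(pi*u)/pi + 3*sin(pi*u)/pi**2 - 3*cos(pi*u)/pi; evaluating from 0 to 2: ∫_{0}^{2} (3*u + 3) sin(pi*u) du = (-9/pi) - (-3/pi) = -6/pi.
So ∫_{-2}^{2} φ(u) sin(pi*u) du = -2/pi.
Hence Im(c_{2}) = (-1/4)·(-2/pi) = 1/(2*pi).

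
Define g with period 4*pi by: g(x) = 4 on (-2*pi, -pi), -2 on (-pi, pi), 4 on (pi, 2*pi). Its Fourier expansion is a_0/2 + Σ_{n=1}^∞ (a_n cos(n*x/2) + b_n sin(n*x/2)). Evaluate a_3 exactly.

4/pi

a_3 = (1/(2*pi)) ∫_{-2*pi}^{2*pi} g(x) cos(3*x/2) dx.
g is even and cos(3*x/2) is even, so the integrand is even and a_3 = 1/pi ∫_0^{2*pi} g(x) cos(3*x/2) dx.
Split the integral at the breakpoints.
Directly, an antiderivative of (-2) cos(3*x/2) is -4*sin(3*x/2)/3; evaluating from 0 to pi: ∫_{0}^{pi} (-2) cos(3*x/2) dx = (4/3) - (0) = 4/3.
Directly, an antiderivative of (4) cos(3*x/2) is 8*sin(3*x/2)/3; evaluating from pi to 2*pi: ∫_{pi}^{2*pi} (4) cos(3*x/2) dx = (0) - (-8/3) = 8/3.
Summing the pieces and multiplying by (1/pi) gives a_3 = 4/pi.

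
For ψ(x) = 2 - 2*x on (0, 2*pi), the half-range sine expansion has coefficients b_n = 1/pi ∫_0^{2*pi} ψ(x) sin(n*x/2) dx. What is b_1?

b_1 = 1/pi ∫_0^{2*pi} (2 - 2*x) sin(x/2) dx.
Integrating by parts (boundary term plus one more integral), an antiderivative of (2 - 2*x) sin(x/2) is 4*x*cos(x/2) - 8*sin(x/2) - 4*cos(x/2); evaluating from 0 to 2*pi: ∫_{0}^{2*pi} (2 - 2*x) sin(x/2) dx = (4 - 8*pi) - (-4) = 8 - 8*pi.
Hence b_1 = (1/pi)·(8 - 8*pi) = -8 + 8/pi.

-8 + 8/pi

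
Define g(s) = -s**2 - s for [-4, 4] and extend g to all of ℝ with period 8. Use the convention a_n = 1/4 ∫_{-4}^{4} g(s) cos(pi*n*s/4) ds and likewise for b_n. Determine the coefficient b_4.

b_4 = 1/4 ∫_{-4}^{4} g(s) sin(pi*s) ds.
Integrating by parts twice (tabular method), an antiderivative of (-s**2 - s) sin(pi*s) is s**2*cos(pi*s)/pi - 2*s*sin(pi*s)/pi**2 + s*cos(pi*s)/pi - sin(pi*s)/pi**2 - 2*cos(pi*s)/pi**3; evaluating from -4 to 4: ∫_{-4}^{4} (-s**2 - s) sin(pi*s) ds = (-2/pi**3 + 20/pi) - (-2/pi**3 + 12/pi) = 8/pi.
Hence b_4 = (1/4)·(8/pi) = 2/pi.

2/pi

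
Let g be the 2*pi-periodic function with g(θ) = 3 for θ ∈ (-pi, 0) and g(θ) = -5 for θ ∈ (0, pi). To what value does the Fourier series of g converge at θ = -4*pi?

-1

θ = -4*pi differs from θ = 0 by -2 full period(s), and the series is 2*pi-periodic.
At θ = 0 the one-sided limits are g(0^-) = 3 and g(0^+) = -5.
By Dirichlet's theorem the series converges to their average, [(3) + (-5)]/2 = -1.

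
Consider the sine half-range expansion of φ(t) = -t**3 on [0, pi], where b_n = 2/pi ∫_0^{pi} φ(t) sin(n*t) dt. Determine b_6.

b_6 = 2/pi ∫_0^{pi} (-t**3) sin(6*t) dt.
Integrating by parts three times (tabular method), an antiderivative of (-t**3) sin(6*t) is t**3*cos(6*t)/6 - t**2*sin(6*t)/12 - t*cos(6*t)/36 + sin(6*t)/216; evaluating from 0 to pi: ∫_{0}^{pi} (-t**3) sin(6*t) dt = (-pi/36 + pi**3/6) - (0) = -pi/36 + pi**3/6.
Hence b_6 = (2/pi)·(-pi/36 + pi**3/6) = -1/18 + pi**2/3.

-1/18 + pi**2/3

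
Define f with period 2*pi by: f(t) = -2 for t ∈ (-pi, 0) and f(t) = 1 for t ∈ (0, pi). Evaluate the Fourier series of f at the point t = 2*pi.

-1/2

t = 2*pi differs from t = 0 by 1 full period(s), and the series is 2*pi-periodic.
At t = 0 the one-sided limits are f(0^-) = -2 and f(0^+) = 1.
By Dirichlet's theorem the series converges to their average, [(-2) + (1)]/2 = -1/2.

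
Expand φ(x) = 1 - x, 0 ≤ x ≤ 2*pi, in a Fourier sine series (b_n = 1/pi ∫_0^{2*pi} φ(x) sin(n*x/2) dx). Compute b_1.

-4 + 4/pi

b_1 = 1/pi ∫_0^{2*pi} (1 - x) sin(x/2) dx.
Integrating by parts (boundary term plus one more integral), an antiderivative of (1 - x) sin(x/2) is 2*x*cos(x/2) - 4*sin(x/2) - 2*cos(x/2); evaluating from 0 to 2*pi: ∫_{0}^{2*pi} (1 - x) sin(x/2) dx = (2 - 4*pi) - (-2) = 4 - 4*pi.
Hence b_1 = (1/pi)·(4 - 4*pi) = -4 + 4/pi.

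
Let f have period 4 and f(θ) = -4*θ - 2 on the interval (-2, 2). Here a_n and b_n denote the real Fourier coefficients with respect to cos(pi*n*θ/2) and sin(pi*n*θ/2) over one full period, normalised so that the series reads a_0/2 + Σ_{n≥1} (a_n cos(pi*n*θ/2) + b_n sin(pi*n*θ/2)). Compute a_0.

a_0 = 1/2 ∫_{-2}^{2} f(θ) dθ = 1/2 · (-8) = -4.

-4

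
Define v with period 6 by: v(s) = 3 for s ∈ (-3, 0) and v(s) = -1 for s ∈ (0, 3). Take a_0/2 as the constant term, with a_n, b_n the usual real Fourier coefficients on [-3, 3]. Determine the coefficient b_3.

-8/(3*pi)

b_3 = 1/3 ∫_{-3}^{3} v(s) sin(pi*s) ds.
Split the integral at the breakpoints.
Directly, an antiderivative of (3) sin(pi*s) is -3*cos(pi*s)/pi; evaluating from -3 to 0: ∫_{-3}^{0} (3) sin(pi*s) ds = (-3/pi) - (3/pi) = -6/pi.
Directly, an antiderivative of (-1) sin(pi*s) is cos(pi*s)/pi; evaluating from 0 to 3: ∫_{0}^{3} (-1) sin(pi*s) ds = (-1/pi) - (1/pi) = -2/pi.
Summing the pieces and multiplying by (1/3) gives b_3 = -8/(3*pi).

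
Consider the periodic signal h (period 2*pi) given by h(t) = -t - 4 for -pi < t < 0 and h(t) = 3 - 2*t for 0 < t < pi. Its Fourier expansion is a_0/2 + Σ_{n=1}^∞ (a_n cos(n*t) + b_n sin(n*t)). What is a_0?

-pi/2 - 1

a_0 = 1/pi ∫_{-pi}^{pi} h(t) dt = 1/pi · (-pi*(2 + pi)/2) = -pi/2 - 1.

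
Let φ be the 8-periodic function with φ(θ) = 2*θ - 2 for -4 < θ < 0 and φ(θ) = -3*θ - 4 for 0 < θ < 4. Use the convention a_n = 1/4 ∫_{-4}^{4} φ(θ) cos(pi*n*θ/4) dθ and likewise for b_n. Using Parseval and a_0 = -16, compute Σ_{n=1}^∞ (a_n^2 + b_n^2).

76/3

Parseval: a_0^2/2 + Σ_{n≥1} (a_n^2+b_n^2) = 1/4 ∫_{-4}^{4} φ(θ)^2 dθ = 460/3.
Subtract a_0^2/2 = 128: Σ (a_n^2+b_n^2) = 76/3.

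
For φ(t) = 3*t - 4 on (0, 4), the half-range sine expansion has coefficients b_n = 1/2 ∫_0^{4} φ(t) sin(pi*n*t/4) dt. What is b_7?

8/(7*pi)

b_7 = 1/2 ∫_0^{4} (3*t - 4) sin(7*pi*t/4) dt.
Integrating by parts (boundary term plus one more integral), an antiderivative of (3*t - 4) sin(7*pi*t/4) is -12*t*cos(7*pi*t/4)/(7*pi) + 48*sin(7*pi*t/4)/(49*pi**2) + 16*cos(7*pi*t/4)/(7*pi); evaluating from 0 to 4: ∫_{0}^{4} (3*t - 4) sin(7*pi*t/4) dt = (32/(7*pi)) - (16/(7*pi)) = 16/(7*pi).
Hence b_7 = (1/2)·(16/(7*pi)) = 8/(7*pi).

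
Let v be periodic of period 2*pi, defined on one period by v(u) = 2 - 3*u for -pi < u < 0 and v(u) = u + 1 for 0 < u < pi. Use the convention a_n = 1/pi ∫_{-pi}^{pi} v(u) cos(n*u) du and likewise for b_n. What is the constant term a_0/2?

3/2 + pi

a_0 = 1/pi ∫_{-pi}^{pi} v(u) du = 1/pi · (pi*(3 + 2*pi)) = 3 + 2*pi.
So the constant term a_0/2 = 3/2 + pi.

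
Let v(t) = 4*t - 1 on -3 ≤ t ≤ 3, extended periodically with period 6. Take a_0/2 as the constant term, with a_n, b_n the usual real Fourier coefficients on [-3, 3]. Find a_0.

-2

a_0 = 1/3 ∫_{-3}^{3} v(t) dt = 1/3 · (-6) = -2.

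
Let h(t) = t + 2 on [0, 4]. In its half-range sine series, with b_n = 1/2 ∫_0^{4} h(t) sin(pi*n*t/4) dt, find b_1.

b_1 = 1/2 ∫_0^{4} (t + 2) sin(pi*t/4) dt.
Integrating by parts (boundary term plus one more integral), an antiderivative of (t + 2) sin(pi*t/4) is -4*t*cos(pi*t/4)/pi + 16*sin(pi*t/4)/pi**2 - 8*cos(pi*t/4)/pi; evaluating from 0 to 4: ∫_{0}^{4} (t + 2) sin(pi*t/4) dt = (24/pi) - (-8/pi) = 32/pi.
Hence b_1 = (1/2)·(32/pi) = 16/pi.

16/pi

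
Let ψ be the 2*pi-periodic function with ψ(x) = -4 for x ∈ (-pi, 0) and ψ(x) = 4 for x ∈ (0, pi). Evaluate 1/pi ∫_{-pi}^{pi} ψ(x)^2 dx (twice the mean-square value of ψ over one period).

32

1/pi ∫_{-pi}^{pi} ψ(x)^2 dx = 1/pi · (32*pi) = 32.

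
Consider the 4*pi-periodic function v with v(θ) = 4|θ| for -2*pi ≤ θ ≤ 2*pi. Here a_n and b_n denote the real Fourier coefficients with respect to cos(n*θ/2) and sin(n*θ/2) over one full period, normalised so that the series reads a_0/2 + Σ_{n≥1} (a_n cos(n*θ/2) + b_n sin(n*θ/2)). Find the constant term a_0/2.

4*pi

a_0 = (1/(2*pi)) ∫_{-2*pi}^{2*pi} v(θ) dθ = (1/(2*pi)) · (16*pi**2) = 8*pi.
So the constant term a_0/2 = 4*pi.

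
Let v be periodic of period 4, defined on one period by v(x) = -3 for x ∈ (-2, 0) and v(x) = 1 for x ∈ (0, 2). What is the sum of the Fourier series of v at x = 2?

At x = 2 the one-sided limits are v(2^-) = 1 and v(2^+) = -3.
By Dirichlet's theorem the series converges to their average, [(1) + (-3)]/2 = -1.

-1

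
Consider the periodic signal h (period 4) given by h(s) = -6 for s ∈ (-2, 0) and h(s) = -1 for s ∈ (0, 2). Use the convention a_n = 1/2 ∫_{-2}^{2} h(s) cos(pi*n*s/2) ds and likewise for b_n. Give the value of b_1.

b_1 = 1/2 ∫_{-2}^{2} h(s) sin(pi*s/2) ds.
Split the integral at the breakpoints.
Directly, an antiderivative of (-6) sin(pi*s/2) is 12*cos(pi*s/2)/pi; evaluating from -2 to 0: ∫_{-2}^{0} (-6) sin(pi*s/2) ds = (12/pi) - (-12/pi) = 24/pi.
Directly, an antiderivative of (-1) sin(pi*s/2) is 2*cos(pi*s/2)/pi; evaluating from 0 to 2: ∫_{0}^{2} (-1) sin(pi*s/2) ds = (-2/pi) - (2/pi) = -4/pi.
Summing the pieces and multiplying by (1/2) gives b_1 = 10/pi.

10/pi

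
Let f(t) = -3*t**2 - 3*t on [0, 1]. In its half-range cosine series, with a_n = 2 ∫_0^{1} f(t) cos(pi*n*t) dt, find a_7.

24/(49*pi**2)

a_7 = 2 ∫_0^{1} (-3*t**2 - 3*t) cos(7*pi*t) dt.
Integrating by parts twice (tabular method), an antiderivative of (-3*t**2 - 3*t) cos(7*pi*t) is -3*t**2*sin(7*pi*t)/(7*pi) - 3*t*sin(7*pi*t)/(7*pi) - 6*t*cos(7*pi*t)/(49*pi**2) + 6*sin(7*pi*t)/(343*pi**3) - 3*cos(7*pi*t)/(49*pi**2); evaluating from 0 to 1: ∫_{0}^{1} (-3*t**2 - 3*t) cos(7*pi*t) dt = (9/(49*pi**2)) - (-3/(49*pi**2)) = 12/(49*pi**2).
Hence a_7 = 2·(12/(49*pi**2)) = 24/(49*pi**2).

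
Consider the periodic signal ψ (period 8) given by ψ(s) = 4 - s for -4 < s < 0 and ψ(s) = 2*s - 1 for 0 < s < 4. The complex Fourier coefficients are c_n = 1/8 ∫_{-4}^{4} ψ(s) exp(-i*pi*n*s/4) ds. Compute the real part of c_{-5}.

Since ψ is real-valued, Re(c_{-5}) = 1/8 ∫_{-4}^{4} ψ(s) cos(-5*pi*s/4) ds = a_{5}/2.
Split the integral at the breakpoints.
Integrating by parts (boundary term plus one more integral), an antiderivative of (4 - s) cos(-5*pi*s/4) is -4*s*sin(5*pi*s/4)/(5*pi) + 16*sin(5*pi*s/4)/(5*pi) - 16*cos(5*pi*s/4)/(25*pi**2); evaluating from -4 to 0: ∫_{-4}^{0} (4 - s) cos(-5*pi*s/4) ds = (-16/(25*pi**2)) - (16/(25*pi**2)) = -32/(25*pi**2).
Integrating by parts (boundary term plus one more integral), an antiderivative of (2*s - 1) cos(-5*pi*s/4) is 8*s*sin(5*pi*s/4)/(5*pi) - 4*sin(5*pi*s/4)/(5*pi) + 32*cos(5*pi*s/4)/(25*pi**2); evaluating from 0 to 4: ∫_{0}^{4} (2*s - 1) cos(-5*pi*s/4) ds = (-32/(25*pi**2)) - (32/(25*pi**2)) = -64/(25*pi**2).
So ∫_{-4}^{4} ψ(s) cos(-5*pi*s/4) ds = -96/(25*pi**2).
Hence Re(c_{-5}) = (1/8)·(-96/(25*pi**2)) = -12/(25*pi**2).

-12/(25*pi**2)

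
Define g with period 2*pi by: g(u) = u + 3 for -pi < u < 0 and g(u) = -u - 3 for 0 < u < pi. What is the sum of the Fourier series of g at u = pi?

-pi

u = pi differs from u = -pi by 1 full period(s), and the series is 2*pi-periodic.
At u = -pi the one-sided limits are g(-pi^-) = -pi - 3 and g(-pi^+) = 3 - pi.
By Dirichlet's theorem the series converges to their average, [(-pi - 3) + (3 - pi)]/2 = -pi.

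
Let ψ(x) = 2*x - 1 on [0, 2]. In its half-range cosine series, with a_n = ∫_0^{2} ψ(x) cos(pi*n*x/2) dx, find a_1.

-16/pi**2

a_1 = ∫_0^{2} (2*x - 1) cos(pi*x/2) dx.
Integrating by parts (boundary term plus one more integral), an antiderivative of (2*x - 1) cos(pi*x/2) is 4*x*sin(pi*x/2)/pi - 2*sin(pi*x/2)/pi + 8*cos(pi*x/2)/pi**2; evaluating from 0 to 2: ∫_{0}^{2} (2*x - 1) cos(pi*x/2) dx = (-8/pi**2) - (8/pi**2) = -16/pi**2.
Hence a_1 = -16/pi**2.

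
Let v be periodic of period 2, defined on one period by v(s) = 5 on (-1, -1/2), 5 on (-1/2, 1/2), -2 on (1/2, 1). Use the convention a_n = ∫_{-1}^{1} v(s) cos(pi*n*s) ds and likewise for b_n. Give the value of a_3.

-7/(3*pi)

a_3 = ∫_{-1}^{1} v(s) cos(3*pi*s) ds.
Split the integral at the breakpoints.
Directly, an antiderivative of (5) cos(3*pi*s) is 5*sin(3*pi*s)/(3*pi); evaluating from -1 to -1/2: ∫_{-1}^{-1/2} (5) cos(3*pi*s) ds = (5/(3*pi)) - (0) = 5/(3*pi).
Directly, an antiderivative of (5) cos(3*pi*s) is 5*sin(3*pi*s)/(3*pi); evaluating from -1/2 to 1/2: ∫_{-1/2}^{1/2} (5) cos(3*pi*s) ds = (-5/(3*pi)) - (5/(3*pi)) = -10/(3*pi).
Directly, an antiderivative of (-2) cos(3*pi*s) is -2*sin(3*pi*s)/(3*pi); evaluating from 1/2 to 1: ∫_{1/2}^{1} (-2) cos(3*pi*s) ds = (0) - (2/(3*pi)) = -2/(3*pi).
Summing the pieces gives a_3 = -7/(3*pi).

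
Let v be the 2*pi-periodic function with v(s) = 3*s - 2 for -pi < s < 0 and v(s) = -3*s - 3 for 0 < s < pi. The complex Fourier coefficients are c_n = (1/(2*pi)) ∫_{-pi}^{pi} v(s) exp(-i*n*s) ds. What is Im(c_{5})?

1/(5*pi)

Since v is real-valued, Im(c_{5}) = -(1/(2*pi)) ∫_{-pi}^{pi} v(s) sin(5*s) ds = -b_{5}/2.
Split the integral at the breakpoints.
Integrating by parts (boundary term plus one more integral), an antiderivative of (3*s - 2) sin(5*s) is -3*s*cos(5*s)/5 + 3*sin(5*s)/25 + 2*cos(5*s)/5; evaluating from -pi to 0: ∫_{-pi}^{0} (3*s - 2) sin(5*s) ds = (2/5) - (-3*pi/5 - 2/5) = 4/5 + 3*pi/5.
Integrating by parts (boundary term plus one more integral), an antiderivative of (-3*s - 3) sin(5*s) is 3*s*cos(5*s)/5 - 3*sin(5*s)/25 + 3*cos(5*s)/5; evaluating from 0 to pi: ∫_{0}^{pi} (-3*s - 3) sin(5*s) ds = (-3*pi/5 - 3/5) - (3/5) = -3*pi/5 - 6/5.
So ∫_{-pi}^{pi} v(s) sin(5*s) ds = -2/5.
Hence Im(c_{5}) = (-1/(2*pi))·(-2/5) = 1/(5*pi).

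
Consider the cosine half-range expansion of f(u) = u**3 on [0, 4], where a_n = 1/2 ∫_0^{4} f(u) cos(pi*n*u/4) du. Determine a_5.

384*(4 - 25*pi**2)/(625*pi**4)

a_5 = 1/2 ∫_0^{4} (u**3) cos(5*pi*u/4) du.
Integrating by parts three times (tabular method), an antiderivative of (u**3) cos(5*pi*u/4) is 4*u**3*sin(5*pi*u/4)/(5*pi) + 48*u**2*cos(5*pi*u/4)/(25*pi**2) - 384*u*sin(5*pi*u/4)/(125*pi**3) - 1536*cos(5*pi*u/4)/(625*pi**4); evaluating from 0 to 4: ∫_{0}^{4} (u**3) cos(5*pi*u/4) du = (768*(2 - 25*pi**2)/(625*pi**4)) - (-1536/(625*pi**4)) = 768*(4 - 25*pi**2)/(625*pi**4).
Hence a_5 = (1/2)·(768*(4 - 25*pi**2)/(625*pi**4)) = 384*(4 - 25*pi**2)/(625*pi**4).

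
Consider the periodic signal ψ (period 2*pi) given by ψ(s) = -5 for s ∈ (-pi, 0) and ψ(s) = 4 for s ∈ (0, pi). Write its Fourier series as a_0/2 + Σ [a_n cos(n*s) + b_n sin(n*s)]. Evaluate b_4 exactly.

0

b_4 = 1/pi ∫_{-pi}^{pi} ψ(s) sin(4*s) ds.
Split the integral at the breakpoints.
Directly, an antiderivative of (-5) sin(4*s) is 5*cos(4*s)/4; evaluating from -pi to 0: ∫_{-pi}^{0} (-5) sin(4*s) ds = (5/4) - (5/4) = 0.
Directly, an antiderivative of (4) sin(4*s) is -cos(4*s); evaluating from 0 to pi: ∫_{0}^{pi} (4) sin(4*s) ds = (-1) - (-1) = 0.
Summing the pieces and multiplying by (1/pi) gives b_4 = 0.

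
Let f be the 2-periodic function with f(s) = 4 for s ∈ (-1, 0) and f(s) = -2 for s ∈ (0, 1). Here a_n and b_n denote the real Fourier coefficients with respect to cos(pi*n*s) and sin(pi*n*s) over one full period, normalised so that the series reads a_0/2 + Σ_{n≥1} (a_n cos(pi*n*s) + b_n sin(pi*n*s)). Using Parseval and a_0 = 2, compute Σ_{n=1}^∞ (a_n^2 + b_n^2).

Parseval: a_0^2/2 + Σ_{n≥1} (a_n^2+b_n^2) = ∫_{-1}^{1} f(s)^2 ds = 20.
Subtract a_0^2/2 = 2: Σ (a_n^2+b_n^2) = 18.

18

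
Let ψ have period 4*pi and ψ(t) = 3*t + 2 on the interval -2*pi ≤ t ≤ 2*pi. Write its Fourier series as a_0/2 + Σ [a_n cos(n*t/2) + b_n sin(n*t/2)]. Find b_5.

b_5 = (1/(2*pi)) ∫_{-2*pi}^{2*pi} ψ(t) sin(5*t/2) dt.
Integrating by parts (boundary term plus one more integral), an antiderivative of (3*t + 2) sin(5*t/2) is -6*t*cos(5*t/2)/5 + 12*sin(5*t/2)/25 - 4*cos(5*t/2)/5; evaluating from -2*pi to 2*pi: ∫_{-2*pi}^{2*pi} (3*t + 2) sin(5*t/2) dt = (4/5 + 12*pi/5) - (4/5 - 12*pi/5) = 24*pi/5.
Hence b_5 = (1/(2*pi))·(24*pi/5) = 12/5.

12/5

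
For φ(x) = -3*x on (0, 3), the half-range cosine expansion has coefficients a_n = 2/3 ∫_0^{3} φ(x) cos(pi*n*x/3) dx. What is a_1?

a_1 = 2/3 ∫_0^{3} (-3*x) cos(pi*x/3) dx.
Integrating by parts (boundary term plus one more integral), an antiderivative of (-3*x) cos(pi*x/3) is -9*x*sin(pi*x/3)/pi - 27*cos(pi*x/3)/pi**2; evaluating from 0 to 3: ∫_{0}^{3} (-3*x) cos(pi*x/3) dx = (27/pi**2) - (-27/pi**2) = 54/pi**2.
Hence a_1 = (2/3)·(54/pi**2) = 36/pi**2.

36/pi**2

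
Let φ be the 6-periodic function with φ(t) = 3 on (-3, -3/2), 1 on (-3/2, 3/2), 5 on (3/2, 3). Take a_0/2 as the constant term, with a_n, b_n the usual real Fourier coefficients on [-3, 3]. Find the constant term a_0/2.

a_0 = 1/3 ∫_{-3}^{3} φ(t) dt = 1/3 · (15) = 5.
So the constant term a_0/2 = 5/2.

5/2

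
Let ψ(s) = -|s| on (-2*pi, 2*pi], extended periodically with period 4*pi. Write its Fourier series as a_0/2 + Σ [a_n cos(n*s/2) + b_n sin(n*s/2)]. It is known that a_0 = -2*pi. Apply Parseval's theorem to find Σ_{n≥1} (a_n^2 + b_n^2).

Parseval: a_0^2/2 + Σ_{n≥1} (a_n^2+b_n^2) = (1/(2*pi)) ∫_{-2*pi}^{2*pi} ψ(s)^2 ds = 8*pi**2/3.
Subtract a_0^2/2 = 2*pi**2: Σ (a_n^2+b_n^2) = 2*pi**2/3.

2*pi**2/3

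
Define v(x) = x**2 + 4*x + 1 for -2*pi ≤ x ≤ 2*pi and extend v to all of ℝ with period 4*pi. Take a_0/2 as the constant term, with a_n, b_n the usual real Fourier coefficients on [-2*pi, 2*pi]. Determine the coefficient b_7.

16/7

b_7 = (1/(2*pi)) ∫_{-2*pi}^{2*pi} v(x) sin(7*x/2) dx.
Integrating by parts twice (tabular method), an antiderivative of (x**2 + 4*x + 1) sin(7*x/2) is -2*x**2*cos(7*x/2)/7 + 8*x*sin(7*x/2)/49 - 8*x*cos(7*x/2)/7 + 16*sin(7*x/2)/49 - 82*cos(7*x/2)/343; evaluating from -2*pi to 2*pi: ∫_{-2*pi}^{2*pi} (x**2 + 4*x + 1) sin(7*x/2) dx = (82/343 + 16*pi/7 + 8*pi**2/7) - (-16*pi/7 + 82/343 + 8*pi**2/7) = 32*pi/7.
Hence b_7 = (1/(2*pi))·(32*pi/7) = 16/7.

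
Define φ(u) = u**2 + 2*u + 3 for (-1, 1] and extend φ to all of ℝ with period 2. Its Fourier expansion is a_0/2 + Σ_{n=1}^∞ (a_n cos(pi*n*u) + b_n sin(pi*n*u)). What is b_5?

4/(5*pi)

b_5 = ∫_{-1}^{1} φ(u) sin(5*pi*u) du.
Integrating by parts twice (tabular method), an antiderivative of (u**2 + 2*u + 3) sin(5*pi*u) is -u**2*cos(5*pi*u)/(5*pi) + 2*u*sin(5*pi*u)/(25*pi**2) - 2*u*cos(5*pi*u)/(5*pi) + 2*sin(5*pi*u)/(25*pi**2) - 3*cos(5*pi*u)/(5*pi) + 2*cos(5*pi*u)/(125*pi**3); evaluating from -1 to 1: ∫_{-1}^{1} (u**2 + 2*u + 3) sin(5*pi*u) du = (2*(-1 + 75*pi**2)/(125*pi**3)) - (2*(-1 + 25*pi**2)/(125*pi**3)) = 4/(5*pi).
Hence b_5 = 4/(5*pi).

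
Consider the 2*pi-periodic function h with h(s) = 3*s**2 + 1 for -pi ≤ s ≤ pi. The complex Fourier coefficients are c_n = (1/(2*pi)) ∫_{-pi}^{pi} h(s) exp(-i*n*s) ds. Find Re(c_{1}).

Since h is real-valued, Re(c_{1}) = (1/(2*pi)) ∫_{-pi}^{pi} h(s) cos(s) ds = a_{1}/2.
h is even and cos(s) is even, so the integrand is even: ∫_{-pi}^{pi} h(s) cos(s) ds = 2∫_0^{pi} h(s) cos(s) ds.
Integrating by parts twice (tabular method), an antiderivative of (3*s**2 + 1) cos(s) is 3*s**2*sin(s) + 6*s*cos(s) - 5*sin(s); evaluating from 0 to pi: ∫_{0}^{pi} (3*s**2 + 1) cos(s) ds = (-6*pi) - (0) = -6*pi.
So ∫_{-pi}^{pi} h(s) cos(s) ds = -12*pi.
Hence Re(c_{1}) = (1/(2*pi))·(-12*pi) = -6.

-6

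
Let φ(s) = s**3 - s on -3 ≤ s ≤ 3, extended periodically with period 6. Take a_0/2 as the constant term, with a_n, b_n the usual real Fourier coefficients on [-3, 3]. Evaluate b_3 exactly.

-12/pi**3 + 16/pi

b_3 = 1/3 ∫_{-3}^{3} φ(s) sin(pi*s) ds.
φ is odd and sin(pi*s) is odd, so the integrand is even and b_3 = 2/3 ∫_0^{3} φ(s) sin(pi*s) ds.
Integrating by parts three times (tabular method), an antiderivative of (s**3 - s) sin(pi*s) is -s**3*cos(pi*s)/pi + 3*s**2*sin(pi*s)/pi**2 + 6*s*cos(pi*s)/pi**3 + s*cos(pi*s)/pi - sin(pi*s)/pi**2 - 6*sin(pi*s)/pi**4; evaluating from 0 to 3: ∫_{0}^{3} (s**3 - s) sin(pi*s) ds = (-18/pi**3 + 24/pi) - (0) = -18/pi**3 + 24/pi.
Hence b_3 = (2/3)·(-18/pi**3 + 24/pi) = -12/pi**3 + 16/pi.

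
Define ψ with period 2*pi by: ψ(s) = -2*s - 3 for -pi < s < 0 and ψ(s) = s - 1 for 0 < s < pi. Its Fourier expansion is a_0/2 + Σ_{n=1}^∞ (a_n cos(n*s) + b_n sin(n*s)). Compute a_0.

a_0 = 1/pi ∫_{-pi}^{pi} ψ(s) ds = 1/pi · (pi*(-8 + 3*pi)/2) = -4 + 3*pi/2.

-4 + 3*pi/2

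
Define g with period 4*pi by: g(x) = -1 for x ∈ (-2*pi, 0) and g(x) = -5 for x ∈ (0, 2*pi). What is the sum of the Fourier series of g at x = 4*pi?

-3

x = 4*pi differs from x = 0 by 1 full period(s), and the series is 4*pi-periodic.
At x = 0 the one-sided limits are g(0^-) = -1 and g(0^+) = -5.
By Dirichlet's theorem the series converges to their average, [(-1) + (-5)]/2 = -3.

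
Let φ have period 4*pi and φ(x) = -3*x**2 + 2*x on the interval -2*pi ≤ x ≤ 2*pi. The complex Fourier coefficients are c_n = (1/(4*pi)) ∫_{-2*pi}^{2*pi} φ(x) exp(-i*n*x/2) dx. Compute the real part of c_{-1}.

24

Since φ is real-valued, Re(c_{-1}) = (1/(4*pi)) ∫_{-2*pi}^{2*pi} φ(x) cos(-x/2) dx = a_{1}/2.
Integrating by parts twice (tabular method), an antiderivative of (-3*x**2 + 2*x) cos(-x/2) is -6*x**2*sin(x/2) + 4*x*sin(x/2) - 24*x*cos(x/2) + 48*sin(x/2) + 8*cos(x/2); evaluating from -2*pi to 2*pi: ∫_{-2*pi}^{2*pi} (-3*x**2 + 2*x) cos(-x/2) dx = (-8 + 48*pi) - (-48*pi - 8) = 96*pi.
Hence Re(c_{-1}) = (1/(4*pi))·(96*pi) = 24.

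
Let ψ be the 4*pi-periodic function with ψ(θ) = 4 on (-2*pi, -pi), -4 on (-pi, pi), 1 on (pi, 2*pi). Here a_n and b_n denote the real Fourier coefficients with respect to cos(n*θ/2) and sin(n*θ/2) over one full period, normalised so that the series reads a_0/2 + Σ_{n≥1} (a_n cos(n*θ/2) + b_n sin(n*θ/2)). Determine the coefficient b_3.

-1/pi

b_3 = (1/(2*pi)) ∫_{-2*pi}^{2*pi} ψ(θ) sin(3*θ/2) dθ.
Split the integral at the breakpoints.
Directly, an antiderivative of (4) sin(3*θ/2) is -8*cos(3*θ/2)/3; evaluating from -2*pi to -pi: ∫_{-2*pi}^{-pi} (4) sin(3*θ/2) dθ = (0) - (8/3) = -8/3.
Directly, an antiderivative of (-4) sin(3*θ/2) is 8*cos(3*θ/2)/3; evaluating from -pi to pi: ∫_{-pi}^{pi} (-4) sin(3*θ/2) dθ = (0) - (0) = 0.
Directly, an antiderivative of (1) sin(3*θ/2) is -2*cos(3*θ/2)/3; evaluating from pi to 2*pi: ∫_{pi}^{2*pi} (1) sin(3*θ/2) dθ = (2/3) - (0) = 2/3.
Summing the pieces and multiplying by (1/(2*pi)) gives b_3 = -1/pi.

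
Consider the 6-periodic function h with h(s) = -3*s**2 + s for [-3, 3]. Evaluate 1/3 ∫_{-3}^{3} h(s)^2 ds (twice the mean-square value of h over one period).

1488/5

1/3 ∫_{-3}^{3} h(s)^2 ds = 1/3 · (4464/5) = 1488/5.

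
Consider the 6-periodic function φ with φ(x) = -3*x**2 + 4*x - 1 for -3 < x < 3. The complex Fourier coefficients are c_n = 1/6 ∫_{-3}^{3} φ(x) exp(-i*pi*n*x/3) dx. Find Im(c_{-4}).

-3/pi

Since φ is real-valued, Im(c_{-4}) = -1/6 ∫_{-3}^{3} φ(x) sin(-4*pi*x/3) dx = b_{4}/2.
Integrating by parts twice (tabular method), an antiderivative of (-3*x**2 + 4*x - 1) sin(-4*pi*x/3) is -9*x**2*cos(4*pi*x/3)/(4*pi) + 27*x*sin(4*pi*x/3)/(8*pi**2) + 3*x*cos(4*pi*x/3)/pi - 9*sin(4*pi*x/3)/(4*pi**2) - 3*cos(4*pi*x/3)/(4*pi) + 81*cos(4*pi*x/3)/(32*pi**3); evaluating from -3 to 3: ∫_{-3}^{3} (-3*x**2 + 4*x - 1) sin(-4*pi*x/3) dx = (-12/pi + 81/(32*pi**3)) - (-30/pi + 81/(32*pi**3)) = 18/pi.
Hence Im(c_{-4}) = (-1/6)·(18/pi) = -3/pi.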